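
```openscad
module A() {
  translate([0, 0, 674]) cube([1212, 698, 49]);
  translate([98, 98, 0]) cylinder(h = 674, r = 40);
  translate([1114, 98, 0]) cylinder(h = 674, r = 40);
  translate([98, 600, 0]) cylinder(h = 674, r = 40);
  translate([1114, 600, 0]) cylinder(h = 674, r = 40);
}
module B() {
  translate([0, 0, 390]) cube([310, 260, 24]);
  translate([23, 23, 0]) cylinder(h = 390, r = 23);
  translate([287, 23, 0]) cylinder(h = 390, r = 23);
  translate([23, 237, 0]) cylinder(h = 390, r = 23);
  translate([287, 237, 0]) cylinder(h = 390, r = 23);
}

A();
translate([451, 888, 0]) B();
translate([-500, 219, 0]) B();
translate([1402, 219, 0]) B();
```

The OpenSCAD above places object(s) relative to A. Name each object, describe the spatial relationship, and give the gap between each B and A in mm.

A is a table. B is a stool. Three stools sit around the table at the +y, −x, +x sides. The gap between each stool and the table is 190 mm.

Each stool's nearest face is 190 mm from the table's bounding box.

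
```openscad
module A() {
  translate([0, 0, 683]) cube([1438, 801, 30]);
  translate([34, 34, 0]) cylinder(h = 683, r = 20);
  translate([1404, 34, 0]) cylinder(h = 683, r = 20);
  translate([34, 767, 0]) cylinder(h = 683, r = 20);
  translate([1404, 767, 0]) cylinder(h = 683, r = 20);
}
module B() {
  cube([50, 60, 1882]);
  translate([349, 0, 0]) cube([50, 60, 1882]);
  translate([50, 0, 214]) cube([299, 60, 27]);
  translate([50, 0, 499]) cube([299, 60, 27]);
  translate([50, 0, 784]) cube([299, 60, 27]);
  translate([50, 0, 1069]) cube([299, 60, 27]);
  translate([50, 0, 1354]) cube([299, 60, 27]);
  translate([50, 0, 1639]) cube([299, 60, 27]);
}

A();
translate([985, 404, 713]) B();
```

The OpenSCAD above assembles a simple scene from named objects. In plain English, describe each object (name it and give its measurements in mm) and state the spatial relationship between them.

A is a table with a 1438×801 mm rectangular top, 30 mm thick, top surface at z = 713 mm, supported by four round legs of 40 mm diameter, each leg's bounding box inset 14 mm from the nearest pair of top edges, running from the floor.

B is a wooden ladder with two side rails of 50×60 mm section and 1882 mm height, set 399 mm apart overall. Between them run 6 rectangular rungs (60 mm deep, 27 mm thick), front faces flush with the rails' −y face. The bottom of the first rung is 214 mm above the floor and each subsequent rung is 285 mm higher than the one below.

The ladder is on top of the table.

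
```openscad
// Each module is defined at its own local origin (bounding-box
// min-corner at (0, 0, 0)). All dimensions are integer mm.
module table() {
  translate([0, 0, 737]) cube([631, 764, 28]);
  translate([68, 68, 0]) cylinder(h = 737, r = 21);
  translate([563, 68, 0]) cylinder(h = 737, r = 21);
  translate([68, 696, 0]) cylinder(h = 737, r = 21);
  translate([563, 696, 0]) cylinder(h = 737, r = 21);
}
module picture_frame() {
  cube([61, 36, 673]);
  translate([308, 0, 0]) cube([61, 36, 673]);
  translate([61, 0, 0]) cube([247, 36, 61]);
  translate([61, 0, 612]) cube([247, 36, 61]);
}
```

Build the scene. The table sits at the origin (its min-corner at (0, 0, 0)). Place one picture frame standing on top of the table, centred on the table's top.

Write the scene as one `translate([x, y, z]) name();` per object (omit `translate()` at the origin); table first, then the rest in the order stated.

table();
translate([131, 364, 765]) picture_frame();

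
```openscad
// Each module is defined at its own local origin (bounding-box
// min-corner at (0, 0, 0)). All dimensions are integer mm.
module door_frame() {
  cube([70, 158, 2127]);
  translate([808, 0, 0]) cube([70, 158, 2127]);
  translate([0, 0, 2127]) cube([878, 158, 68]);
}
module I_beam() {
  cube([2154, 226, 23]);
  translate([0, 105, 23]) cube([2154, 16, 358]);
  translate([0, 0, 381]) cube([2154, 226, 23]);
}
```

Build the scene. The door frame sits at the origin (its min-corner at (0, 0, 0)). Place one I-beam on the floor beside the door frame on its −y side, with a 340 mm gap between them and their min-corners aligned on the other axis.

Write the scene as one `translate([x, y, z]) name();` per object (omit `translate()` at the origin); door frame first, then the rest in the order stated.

door_frame();
translate([0, -566, 0]) I_beam();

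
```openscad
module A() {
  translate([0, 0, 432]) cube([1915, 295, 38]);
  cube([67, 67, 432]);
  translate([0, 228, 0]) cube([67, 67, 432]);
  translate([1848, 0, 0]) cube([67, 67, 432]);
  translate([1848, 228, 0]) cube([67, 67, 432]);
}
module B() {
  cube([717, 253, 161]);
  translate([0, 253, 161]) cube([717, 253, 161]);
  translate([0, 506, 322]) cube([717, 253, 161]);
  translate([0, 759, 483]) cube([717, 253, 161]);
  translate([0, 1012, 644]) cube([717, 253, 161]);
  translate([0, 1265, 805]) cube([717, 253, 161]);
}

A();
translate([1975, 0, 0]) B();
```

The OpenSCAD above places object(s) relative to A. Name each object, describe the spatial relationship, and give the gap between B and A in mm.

A is a bench. B is a staircase. The staircase is on the floor beside the bench on its +x side. The gap between the staircase and the bench is 60 mm.

The staircase's nearest face is 60 mm from the bench's +x face.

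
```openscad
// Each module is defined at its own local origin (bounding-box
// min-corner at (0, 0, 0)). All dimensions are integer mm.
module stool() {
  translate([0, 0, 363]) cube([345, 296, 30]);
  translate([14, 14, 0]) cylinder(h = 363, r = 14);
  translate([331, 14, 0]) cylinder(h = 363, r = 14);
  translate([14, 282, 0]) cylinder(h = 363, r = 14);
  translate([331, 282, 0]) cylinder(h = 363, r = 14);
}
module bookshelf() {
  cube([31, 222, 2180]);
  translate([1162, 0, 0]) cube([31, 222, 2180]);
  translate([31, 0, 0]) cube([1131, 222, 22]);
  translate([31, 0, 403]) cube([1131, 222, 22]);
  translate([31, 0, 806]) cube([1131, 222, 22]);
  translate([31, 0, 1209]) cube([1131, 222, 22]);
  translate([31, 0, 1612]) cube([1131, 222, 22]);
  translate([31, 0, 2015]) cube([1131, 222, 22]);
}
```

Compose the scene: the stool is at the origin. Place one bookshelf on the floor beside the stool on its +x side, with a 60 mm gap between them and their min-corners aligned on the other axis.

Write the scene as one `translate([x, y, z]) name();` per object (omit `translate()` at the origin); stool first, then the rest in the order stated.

stool();
translate([405, 0, 0]) bookshelf();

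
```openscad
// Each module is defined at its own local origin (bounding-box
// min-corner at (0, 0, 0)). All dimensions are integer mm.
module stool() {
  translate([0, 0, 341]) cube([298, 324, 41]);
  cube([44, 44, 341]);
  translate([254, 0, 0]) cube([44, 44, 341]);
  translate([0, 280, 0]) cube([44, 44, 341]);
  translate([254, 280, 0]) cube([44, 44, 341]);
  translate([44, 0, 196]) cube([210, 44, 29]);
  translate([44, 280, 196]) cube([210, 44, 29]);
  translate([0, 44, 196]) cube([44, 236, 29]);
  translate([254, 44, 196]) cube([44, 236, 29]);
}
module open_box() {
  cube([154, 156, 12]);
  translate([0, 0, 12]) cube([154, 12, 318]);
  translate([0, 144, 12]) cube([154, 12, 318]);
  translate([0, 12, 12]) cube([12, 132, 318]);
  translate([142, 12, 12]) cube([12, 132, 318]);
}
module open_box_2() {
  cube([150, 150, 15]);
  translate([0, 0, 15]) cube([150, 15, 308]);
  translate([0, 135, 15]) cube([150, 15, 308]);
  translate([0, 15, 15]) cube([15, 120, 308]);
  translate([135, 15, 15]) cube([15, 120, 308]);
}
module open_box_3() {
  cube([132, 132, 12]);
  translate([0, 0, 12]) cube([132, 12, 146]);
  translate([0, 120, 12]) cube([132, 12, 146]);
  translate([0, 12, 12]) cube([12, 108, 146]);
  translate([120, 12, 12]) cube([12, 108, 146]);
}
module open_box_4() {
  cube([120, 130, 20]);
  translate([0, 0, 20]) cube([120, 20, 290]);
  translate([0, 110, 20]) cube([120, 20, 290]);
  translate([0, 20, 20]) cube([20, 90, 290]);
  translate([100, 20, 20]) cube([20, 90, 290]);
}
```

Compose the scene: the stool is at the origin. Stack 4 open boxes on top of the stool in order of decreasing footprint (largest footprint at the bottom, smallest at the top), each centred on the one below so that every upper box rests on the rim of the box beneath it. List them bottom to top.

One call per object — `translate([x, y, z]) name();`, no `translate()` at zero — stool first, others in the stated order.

stool();
translate([72, 84, 382]) open_box();
translate([74, 87, 712]) open_box_2();
translate([83, 96, 1035]) open_box_3();
translate([89, 97, 1193]) open_box_4();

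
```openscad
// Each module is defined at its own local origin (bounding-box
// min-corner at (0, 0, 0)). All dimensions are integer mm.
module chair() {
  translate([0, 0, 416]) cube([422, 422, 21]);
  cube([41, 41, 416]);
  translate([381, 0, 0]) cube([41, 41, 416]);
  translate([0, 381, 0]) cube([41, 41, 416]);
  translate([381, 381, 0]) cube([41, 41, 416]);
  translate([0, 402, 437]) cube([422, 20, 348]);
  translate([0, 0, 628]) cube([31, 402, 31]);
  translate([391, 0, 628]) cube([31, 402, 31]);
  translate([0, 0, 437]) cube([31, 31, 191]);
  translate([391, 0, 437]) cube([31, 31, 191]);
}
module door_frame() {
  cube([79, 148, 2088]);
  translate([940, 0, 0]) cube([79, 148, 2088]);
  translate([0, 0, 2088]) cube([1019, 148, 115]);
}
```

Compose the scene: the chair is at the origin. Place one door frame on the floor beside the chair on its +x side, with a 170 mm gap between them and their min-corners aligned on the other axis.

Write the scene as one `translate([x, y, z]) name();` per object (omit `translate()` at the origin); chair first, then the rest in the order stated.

chair();
translate([592, 0, 0]) door_frame();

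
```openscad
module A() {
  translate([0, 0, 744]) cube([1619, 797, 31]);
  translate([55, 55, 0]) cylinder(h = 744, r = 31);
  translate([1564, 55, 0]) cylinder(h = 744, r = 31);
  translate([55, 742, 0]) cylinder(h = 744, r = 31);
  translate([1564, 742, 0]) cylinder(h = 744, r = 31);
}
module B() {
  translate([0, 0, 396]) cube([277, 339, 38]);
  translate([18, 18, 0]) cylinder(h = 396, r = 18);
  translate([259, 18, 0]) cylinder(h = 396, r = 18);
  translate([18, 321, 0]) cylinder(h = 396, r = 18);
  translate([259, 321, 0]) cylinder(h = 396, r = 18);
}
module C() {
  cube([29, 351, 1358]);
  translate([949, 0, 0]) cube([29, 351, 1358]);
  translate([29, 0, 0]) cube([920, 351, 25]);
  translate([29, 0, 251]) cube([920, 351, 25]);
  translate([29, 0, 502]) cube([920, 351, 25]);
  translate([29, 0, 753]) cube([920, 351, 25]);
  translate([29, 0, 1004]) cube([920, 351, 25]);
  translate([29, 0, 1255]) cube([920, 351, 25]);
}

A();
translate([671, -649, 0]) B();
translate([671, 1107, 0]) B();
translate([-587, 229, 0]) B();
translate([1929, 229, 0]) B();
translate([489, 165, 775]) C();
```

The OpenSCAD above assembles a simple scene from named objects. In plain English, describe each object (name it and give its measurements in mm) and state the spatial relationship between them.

A is a rectangular dining table. The top is 1619×797×31 mm with its upper surface at z = 775 mm. It stands on four round legs of 62 mm diameter, each leg's bounding box inset 24 mm from the nearest pair of top edges, running from the floor to the underside of the top.

B is a four-legged stool. The seat is 277×339 mm, 38 mm thick, top at z = 434 mm. It stands on four round legs, each 36 mm in diameter, from z = 0 to the seat underside, each leg's axis is inset half a diameter from the nearest pair of seat edges (so the leg's bounding box is flush with the corner).

C is an open bookshelf. Two side panels, each 29 mm thick, 351 mm deep and 1358 mm tall, stand 978 mm apart (outside-to-outside). Between them sit 6 shelves, each 25 mm thick and 351 mm deep, spanning the full gap between the sides. The bottom shelf rests on the floor (its underside at z = 0) and the clear gap between one shelf's top and the next shelf's underside is 226 mm.

Four stools sit around the table at the −y, +y, −x, +x sides. The bookshelf is on top of the table.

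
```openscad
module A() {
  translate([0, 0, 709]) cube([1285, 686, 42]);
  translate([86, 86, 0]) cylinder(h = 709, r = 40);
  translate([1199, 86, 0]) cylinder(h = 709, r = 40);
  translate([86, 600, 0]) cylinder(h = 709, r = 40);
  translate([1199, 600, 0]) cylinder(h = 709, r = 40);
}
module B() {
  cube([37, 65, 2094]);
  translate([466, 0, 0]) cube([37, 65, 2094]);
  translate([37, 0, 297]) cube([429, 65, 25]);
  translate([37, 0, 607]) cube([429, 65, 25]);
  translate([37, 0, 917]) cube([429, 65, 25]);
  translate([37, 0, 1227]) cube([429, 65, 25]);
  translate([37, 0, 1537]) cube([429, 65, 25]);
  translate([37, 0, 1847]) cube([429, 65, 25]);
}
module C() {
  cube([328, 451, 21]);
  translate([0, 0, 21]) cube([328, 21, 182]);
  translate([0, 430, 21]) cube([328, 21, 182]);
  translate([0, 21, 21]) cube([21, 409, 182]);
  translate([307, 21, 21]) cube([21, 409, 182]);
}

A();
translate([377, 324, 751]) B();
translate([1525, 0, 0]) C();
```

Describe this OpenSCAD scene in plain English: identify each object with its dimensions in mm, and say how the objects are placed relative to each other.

A is a rectangular dining table. The top is 1285×686×42 mm with its upper surface at z = 751 mm. It stands on four round legs of 80 mm diameter, each leg's bounding box inset 46 mm from the nearest pair of top edges, running from the floor to the underside of the top.

B is a wooden ladder with two side rails of 37×65 mm section and 2094 mm height, set 503 mm apart overall. Between them run 6 rectangular rungs (65 mm deep, 25 mm thick), front faces flush with the rails' −y face. The bottom of the first rung is 297 mm above the floor and each subsequent rung is 310 mm higher than the one below.

C is an open-topped rectangular box: outside dimensions 328×451×203 mm, with a uniform wall and base thickness of 21 mm. The base is a full 328×451 slab on the floor; four walls sit on top of the base. The front and back walls (the −y and +y sides) span the full width; the two side walls fit between them.

The ladder is on top of the table. The open box is on the floor beside the table on its +x side.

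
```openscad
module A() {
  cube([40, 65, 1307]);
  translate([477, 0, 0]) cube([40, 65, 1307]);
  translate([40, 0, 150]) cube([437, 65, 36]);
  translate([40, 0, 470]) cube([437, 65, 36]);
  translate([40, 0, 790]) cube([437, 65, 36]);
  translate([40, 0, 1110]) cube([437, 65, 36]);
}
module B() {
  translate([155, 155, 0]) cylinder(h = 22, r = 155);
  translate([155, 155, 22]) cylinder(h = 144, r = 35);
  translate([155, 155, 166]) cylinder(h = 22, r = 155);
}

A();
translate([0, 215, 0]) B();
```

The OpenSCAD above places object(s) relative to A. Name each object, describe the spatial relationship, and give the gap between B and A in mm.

The spool's nearest face is 150 mm from the ladder's +y face.

A is a ladder. B is a spool. The spool is on the floor beside the ladder on its +y side. The gap between the spool and the ladder is 150 mm.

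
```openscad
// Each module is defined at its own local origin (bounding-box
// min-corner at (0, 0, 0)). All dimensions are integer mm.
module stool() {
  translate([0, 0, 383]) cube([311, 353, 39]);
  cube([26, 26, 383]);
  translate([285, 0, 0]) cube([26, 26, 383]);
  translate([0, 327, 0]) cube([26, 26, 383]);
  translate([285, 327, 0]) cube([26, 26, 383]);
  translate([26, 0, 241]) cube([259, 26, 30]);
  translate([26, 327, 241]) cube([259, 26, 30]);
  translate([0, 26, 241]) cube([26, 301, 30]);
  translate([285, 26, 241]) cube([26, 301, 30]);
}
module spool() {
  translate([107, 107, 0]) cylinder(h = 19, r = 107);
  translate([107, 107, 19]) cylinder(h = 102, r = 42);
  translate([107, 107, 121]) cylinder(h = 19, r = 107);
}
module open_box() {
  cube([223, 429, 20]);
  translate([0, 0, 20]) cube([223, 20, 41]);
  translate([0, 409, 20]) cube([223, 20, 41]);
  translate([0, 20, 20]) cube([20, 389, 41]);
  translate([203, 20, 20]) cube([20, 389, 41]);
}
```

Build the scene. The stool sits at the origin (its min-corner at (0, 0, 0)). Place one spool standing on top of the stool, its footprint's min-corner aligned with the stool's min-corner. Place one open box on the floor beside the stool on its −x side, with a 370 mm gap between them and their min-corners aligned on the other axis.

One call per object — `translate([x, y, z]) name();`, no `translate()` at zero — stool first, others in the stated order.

stool();
translate([0, 0, 422]) spool();
translate([-593, 0, 0]) open_box();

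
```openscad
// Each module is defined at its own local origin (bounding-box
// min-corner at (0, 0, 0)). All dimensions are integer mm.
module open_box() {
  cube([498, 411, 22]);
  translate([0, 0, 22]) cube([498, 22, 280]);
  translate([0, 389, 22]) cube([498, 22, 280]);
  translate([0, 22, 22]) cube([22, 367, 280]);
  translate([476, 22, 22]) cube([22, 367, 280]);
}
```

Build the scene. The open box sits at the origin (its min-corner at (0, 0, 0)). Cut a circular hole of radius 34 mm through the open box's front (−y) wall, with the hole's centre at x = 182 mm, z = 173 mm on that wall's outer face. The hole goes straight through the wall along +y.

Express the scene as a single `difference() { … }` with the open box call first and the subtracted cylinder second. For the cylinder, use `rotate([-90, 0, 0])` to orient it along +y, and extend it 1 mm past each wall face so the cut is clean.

difference() {
  open_box();
  translate([182, -1, 173]) rotate([-90, 0, 0]) cylinder(h = 24, r = 34);
}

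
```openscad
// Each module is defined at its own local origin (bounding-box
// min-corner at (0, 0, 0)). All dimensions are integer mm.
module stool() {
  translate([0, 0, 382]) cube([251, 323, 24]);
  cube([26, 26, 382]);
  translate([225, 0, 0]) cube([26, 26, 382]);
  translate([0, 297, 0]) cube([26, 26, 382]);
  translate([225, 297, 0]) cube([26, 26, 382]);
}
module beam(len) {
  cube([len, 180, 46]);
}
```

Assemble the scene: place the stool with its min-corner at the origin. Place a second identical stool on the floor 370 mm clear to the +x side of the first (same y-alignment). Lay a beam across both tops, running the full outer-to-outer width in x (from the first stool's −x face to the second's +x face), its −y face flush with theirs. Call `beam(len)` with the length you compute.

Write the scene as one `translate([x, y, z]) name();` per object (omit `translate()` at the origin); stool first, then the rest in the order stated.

stool();
translate([621, 0, 0]) stool();
translate([0, 0, 406]) beam(872);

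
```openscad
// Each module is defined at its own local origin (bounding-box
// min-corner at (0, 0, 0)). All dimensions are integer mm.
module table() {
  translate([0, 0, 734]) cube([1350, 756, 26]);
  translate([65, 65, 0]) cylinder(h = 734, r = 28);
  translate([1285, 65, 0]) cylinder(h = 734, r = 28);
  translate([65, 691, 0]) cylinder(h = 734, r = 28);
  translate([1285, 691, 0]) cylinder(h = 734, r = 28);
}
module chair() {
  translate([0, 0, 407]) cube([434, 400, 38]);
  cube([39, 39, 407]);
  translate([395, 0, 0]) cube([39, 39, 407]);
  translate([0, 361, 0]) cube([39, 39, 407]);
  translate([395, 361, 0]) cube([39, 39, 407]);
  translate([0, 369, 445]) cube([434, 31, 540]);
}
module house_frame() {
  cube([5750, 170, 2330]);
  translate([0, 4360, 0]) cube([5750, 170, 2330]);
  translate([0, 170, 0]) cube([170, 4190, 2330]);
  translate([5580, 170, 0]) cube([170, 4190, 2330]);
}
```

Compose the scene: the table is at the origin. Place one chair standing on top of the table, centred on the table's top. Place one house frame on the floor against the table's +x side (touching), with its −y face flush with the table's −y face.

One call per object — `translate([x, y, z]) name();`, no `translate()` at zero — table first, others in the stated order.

table();
translate([458, 178, 760]) chair();
translate([1350, 0, 0]) house_frame();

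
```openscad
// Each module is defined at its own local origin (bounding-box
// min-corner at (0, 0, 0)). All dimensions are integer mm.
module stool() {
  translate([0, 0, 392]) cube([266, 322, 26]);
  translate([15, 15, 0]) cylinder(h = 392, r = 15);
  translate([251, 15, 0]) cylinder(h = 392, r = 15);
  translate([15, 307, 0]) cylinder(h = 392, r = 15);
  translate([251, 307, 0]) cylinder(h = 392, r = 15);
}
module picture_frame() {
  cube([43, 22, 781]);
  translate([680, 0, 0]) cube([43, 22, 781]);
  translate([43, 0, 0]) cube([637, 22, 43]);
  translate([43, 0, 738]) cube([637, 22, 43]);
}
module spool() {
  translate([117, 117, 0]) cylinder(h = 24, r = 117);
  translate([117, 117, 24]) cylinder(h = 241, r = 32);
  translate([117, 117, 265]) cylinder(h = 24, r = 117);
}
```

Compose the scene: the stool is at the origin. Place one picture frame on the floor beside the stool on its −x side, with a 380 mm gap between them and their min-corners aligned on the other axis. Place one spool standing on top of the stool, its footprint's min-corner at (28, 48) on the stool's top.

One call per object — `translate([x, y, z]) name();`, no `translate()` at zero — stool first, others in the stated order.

stool();
translate([-1103, 0, 0]) picture_frame();
translate([28, 48, 418]) spool();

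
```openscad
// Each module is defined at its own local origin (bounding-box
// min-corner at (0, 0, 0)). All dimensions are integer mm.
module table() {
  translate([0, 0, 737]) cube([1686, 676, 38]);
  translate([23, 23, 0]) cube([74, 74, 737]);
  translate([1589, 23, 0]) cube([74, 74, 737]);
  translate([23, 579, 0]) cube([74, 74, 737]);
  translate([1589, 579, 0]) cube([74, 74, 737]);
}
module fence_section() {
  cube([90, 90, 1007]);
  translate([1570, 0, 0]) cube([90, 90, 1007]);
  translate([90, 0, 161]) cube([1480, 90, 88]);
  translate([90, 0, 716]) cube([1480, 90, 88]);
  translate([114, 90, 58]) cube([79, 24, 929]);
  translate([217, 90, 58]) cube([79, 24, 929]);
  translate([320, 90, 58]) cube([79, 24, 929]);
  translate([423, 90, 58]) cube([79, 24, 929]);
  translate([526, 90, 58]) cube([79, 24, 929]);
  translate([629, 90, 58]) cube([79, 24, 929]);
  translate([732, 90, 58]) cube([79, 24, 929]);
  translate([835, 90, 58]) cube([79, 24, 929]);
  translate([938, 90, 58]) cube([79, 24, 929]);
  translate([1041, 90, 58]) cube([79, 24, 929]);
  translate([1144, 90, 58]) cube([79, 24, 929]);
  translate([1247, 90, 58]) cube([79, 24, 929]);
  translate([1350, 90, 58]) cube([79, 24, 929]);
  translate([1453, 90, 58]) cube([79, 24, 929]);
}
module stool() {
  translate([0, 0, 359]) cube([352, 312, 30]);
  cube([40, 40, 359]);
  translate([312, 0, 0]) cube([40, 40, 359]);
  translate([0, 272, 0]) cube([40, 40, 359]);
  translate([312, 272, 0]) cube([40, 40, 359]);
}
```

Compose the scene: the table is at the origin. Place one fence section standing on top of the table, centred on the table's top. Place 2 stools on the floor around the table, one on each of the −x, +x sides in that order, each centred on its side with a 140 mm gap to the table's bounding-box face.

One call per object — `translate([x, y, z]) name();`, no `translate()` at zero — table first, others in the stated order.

table();
translate([13, 281, 775]) fence_section();
translate([-492, 182, 0]) stool();
translate([1826, 182, 0]) stool();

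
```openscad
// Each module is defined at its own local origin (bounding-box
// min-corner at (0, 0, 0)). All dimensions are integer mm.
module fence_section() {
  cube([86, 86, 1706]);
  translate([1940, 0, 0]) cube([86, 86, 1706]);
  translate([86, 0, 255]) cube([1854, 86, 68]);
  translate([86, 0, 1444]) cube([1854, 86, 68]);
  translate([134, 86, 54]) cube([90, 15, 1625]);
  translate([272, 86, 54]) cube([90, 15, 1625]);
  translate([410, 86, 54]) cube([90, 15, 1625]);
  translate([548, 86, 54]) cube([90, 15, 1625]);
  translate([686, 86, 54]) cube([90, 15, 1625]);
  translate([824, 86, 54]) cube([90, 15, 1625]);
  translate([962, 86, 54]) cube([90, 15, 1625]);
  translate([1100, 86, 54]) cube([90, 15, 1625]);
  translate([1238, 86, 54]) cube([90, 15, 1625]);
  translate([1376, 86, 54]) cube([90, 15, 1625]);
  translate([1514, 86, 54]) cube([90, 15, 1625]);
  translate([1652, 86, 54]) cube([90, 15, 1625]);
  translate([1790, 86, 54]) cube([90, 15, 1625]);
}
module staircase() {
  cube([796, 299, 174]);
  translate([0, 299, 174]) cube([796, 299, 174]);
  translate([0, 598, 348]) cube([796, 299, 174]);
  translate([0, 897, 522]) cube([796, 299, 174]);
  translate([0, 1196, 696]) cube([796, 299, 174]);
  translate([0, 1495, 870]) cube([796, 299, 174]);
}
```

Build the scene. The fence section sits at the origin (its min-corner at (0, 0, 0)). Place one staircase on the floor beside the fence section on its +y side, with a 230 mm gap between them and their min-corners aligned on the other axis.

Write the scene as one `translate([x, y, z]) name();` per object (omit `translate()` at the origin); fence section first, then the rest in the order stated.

fence_section();
translate([0, 331, 0]) staircase();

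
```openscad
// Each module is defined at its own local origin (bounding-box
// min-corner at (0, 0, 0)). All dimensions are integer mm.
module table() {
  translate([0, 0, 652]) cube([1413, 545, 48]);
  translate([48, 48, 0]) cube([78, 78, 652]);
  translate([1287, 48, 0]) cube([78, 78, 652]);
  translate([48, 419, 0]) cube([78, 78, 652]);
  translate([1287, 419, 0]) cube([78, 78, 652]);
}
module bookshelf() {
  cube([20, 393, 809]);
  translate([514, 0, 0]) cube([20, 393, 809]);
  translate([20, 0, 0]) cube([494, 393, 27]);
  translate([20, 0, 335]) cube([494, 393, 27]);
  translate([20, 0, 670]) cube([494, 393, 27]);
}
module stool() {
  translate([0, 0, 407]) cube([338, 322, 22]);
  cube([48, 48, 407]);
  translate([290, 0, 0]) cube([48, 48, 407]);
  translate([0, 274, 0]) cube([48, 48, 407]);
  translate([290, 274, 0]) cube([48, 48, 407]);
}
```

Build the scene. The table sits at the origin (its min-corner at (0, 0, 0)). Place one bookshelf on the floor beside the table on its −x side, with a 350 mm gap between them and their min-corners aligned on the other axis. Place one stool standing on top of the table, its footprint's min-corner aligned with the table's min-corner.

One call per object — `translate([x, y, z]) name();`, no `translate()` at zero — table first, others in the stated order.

table();
translate([-884, 0, 0]) bookshelf();
translate([0, 0, 700]) stool();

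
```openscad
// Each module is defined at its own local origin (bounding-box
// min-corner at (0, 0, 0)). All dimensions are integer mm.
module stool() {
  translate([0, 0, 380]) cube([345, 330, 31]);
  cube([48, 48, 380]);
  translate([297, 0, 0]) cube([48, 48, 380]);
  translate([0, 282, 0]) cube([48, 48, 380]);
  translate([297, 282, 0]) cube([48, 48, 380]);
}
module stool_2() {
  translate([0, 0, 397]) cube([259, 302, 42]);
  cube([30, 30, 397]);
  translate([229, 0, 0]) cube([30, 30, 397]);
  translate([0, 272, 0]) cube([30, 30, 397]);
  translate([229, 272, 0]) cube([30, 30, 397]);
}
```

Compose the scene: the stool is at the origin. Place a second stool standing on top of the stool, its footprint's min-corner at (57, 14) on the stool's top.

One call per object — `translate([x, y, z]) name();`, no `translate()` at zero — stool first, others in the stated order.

stool();
translate([57, 14, 411]) stool_2();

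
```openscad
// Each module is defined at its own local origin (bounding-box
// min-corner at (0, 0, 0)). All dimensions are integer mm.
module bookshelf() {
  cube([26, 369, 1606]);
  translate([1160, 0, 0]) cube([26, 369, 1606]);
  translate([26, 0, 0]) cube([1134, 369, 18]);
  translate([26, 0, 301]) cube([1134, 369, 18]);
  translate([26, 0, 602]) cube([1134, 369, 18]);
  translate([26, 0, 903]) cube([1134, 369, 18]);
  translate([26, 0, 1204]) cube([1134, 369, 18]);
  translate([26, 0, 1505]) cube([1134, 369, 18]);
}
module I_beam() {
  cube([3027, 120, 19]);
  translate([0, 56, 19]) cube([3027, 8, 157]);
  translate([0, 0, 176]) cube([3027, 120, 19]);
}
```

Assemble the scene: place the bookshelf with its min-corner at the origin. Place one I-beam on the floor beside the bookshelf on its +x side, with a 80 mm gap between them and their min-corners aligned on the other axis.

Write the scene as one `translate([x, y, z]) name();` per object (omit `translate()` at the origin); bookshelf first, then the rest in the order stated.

bookshelf();
translate([1266, 0, 0]) I_beam();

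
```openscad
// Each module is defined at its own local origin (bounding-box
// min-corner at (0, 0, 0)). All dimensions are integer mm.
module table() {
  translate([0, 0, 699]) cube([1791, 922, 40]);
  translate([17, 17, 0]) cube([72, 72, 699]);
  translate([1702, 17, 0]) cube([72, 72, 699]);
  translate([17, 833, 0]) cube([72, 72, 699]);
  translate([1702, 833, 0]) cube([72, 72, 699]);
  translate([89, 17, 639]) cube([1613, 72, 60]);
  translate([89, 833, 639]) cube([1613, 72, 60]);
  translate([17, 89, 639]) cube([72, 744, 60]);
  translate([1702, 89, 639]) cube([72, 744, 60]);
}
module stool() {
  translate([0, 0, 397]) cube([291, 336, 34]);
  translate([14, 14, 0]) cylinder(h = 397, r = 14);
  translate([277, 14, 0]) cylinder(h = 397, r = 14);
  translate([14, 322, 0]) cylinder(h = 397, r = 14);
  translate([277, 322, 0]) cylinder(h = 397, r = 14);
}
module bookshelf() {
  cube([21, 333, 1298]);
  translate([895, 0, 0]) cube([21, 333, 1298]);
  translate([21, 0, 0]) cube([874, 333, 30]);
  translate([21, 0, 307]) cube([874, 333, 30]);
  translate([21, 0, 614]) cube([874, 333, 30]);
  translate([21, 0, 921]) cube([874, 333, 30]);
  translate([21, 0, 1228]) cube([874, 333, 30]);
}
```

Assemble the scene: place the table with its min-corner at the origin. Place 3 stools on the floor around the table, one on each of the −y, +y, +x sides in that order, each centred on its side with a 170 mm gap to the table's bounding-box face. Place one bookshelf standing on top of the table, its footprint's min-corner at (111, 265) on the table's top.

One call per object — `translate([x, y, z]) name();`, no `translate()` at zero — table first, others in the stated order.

table();
translate([750, -506, 0]) stool();
translate([750, 1092, 0]) stool();
translate([1961, 293, 0]) stool();
translate([111, 265, 739]) bookshelf();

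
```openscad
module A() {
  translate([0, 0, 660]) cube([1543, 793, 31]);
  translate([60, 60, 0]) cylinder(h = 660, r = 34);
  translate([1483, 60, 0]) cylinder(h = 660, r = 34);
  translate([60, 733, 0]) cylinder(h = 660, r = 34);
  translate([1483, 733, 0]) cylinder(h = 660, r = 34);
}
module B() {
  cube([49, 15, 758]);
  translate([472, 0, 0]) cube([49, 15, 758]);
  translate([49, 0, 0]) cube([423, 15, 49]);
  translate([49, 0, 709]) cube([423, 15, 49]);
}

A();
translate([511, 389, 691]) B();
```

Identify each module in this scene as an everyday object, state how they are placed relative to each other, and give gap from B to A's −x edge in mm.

The picture frame's min-x is at 511; the table's min-x is 0; gap = 511 mm.

A is a table. B is a picture frame. The picture frame is on top of the table, centred. The gap from the picture frame to the table's −x edge is 511 mm.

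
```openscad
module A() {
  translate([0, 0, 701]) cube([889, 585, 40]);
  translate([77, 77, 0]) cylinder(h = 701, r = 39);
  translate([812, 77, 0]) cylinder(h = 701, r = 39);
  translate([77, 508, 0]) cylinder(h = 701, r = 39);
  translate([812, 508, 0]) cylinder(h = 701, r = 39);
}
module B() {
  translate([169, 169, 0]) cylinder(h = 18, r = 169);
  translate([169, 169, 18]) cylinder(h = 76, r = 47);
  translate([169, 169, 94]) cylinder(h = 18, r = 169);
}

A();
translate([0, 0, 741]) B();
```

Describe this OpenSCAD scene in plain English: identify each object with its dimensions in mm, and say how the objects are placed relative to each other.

A is a table with a 889×585 mm rectangular top, 40 mm thick, top surface at z = 741 mm, supported by four round legs of 78 mm diameter, each leg's bounding box inset 38 mm from the nearest pair of top edges, running from the floor.

B is a spool: two coaxial disc flanges of radius 169 mm and thickness 18 mm, joined by a core cylinder of radius 47 mm and height 76 mm. The lower flange rests on z = 0 and the three cylinders share a vertical axis.

The spool is on top of the table.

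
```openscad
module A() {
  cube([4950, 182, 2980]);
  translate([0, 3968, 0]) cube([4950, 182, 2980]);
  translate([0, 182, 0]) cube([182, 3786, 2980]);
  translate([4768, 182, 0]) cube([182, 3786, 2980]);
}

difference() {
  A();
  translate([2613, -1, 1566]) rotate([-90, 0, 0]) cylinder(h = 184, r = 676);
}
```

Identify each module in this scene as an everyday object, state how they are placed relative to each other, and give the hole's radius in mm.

A is a house frame. The house frame has a circular hole through its front wall. The hole's radius is 676 mm.

The subtracted cylinder has r = 676 mm.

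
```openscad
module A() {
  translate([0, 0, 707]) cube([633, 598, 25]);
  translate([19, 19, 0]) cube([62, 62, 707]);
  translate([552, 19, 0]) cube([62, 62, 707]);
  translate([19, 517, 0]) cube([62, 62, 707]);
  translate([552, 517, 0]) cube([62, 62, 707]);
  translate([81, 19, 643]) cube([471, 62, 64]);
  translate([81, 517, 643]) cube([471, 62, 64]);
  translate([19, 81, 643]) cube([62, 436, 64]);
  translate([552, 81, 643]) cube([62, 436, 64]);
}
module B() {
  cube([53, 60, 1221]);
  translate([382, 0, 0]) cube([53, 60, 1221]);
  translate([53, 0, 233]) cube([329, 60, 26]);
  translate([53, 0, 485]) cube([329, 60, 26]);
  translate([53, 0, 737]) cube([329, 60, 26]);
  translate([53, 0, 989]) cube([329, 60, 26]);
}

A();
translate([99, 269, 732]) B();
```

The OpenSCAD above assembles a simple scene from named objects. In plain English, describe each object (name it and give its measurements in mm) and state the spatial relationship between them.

A is a table with a 633×598 mm rectangular top, 25 mm thick, top surface at z = 732 mm, supported by four 62×62 mm square legs, each inset 19 mm from the nearest pair of top edges, running from the floor. Four apron rails, 62 mm thick and 64 mm tall, run between adjacent legs with their top edges flush with the underside of the top and their outer faces flush with the legs' outer faces.

B is a wooden ladder with two side rails of 53×60 mm section and 1221 mm height, set 435 mm apart overall. Between them run 4 rectangular rungs (60 mm deep, 26 mm thick), front faces flush with the rails' −y face. The bottom of the first rung is 233 mm above the floor and each subsequent rung is 252 mm higher than the one below.

The ladder is on top of the table, centred.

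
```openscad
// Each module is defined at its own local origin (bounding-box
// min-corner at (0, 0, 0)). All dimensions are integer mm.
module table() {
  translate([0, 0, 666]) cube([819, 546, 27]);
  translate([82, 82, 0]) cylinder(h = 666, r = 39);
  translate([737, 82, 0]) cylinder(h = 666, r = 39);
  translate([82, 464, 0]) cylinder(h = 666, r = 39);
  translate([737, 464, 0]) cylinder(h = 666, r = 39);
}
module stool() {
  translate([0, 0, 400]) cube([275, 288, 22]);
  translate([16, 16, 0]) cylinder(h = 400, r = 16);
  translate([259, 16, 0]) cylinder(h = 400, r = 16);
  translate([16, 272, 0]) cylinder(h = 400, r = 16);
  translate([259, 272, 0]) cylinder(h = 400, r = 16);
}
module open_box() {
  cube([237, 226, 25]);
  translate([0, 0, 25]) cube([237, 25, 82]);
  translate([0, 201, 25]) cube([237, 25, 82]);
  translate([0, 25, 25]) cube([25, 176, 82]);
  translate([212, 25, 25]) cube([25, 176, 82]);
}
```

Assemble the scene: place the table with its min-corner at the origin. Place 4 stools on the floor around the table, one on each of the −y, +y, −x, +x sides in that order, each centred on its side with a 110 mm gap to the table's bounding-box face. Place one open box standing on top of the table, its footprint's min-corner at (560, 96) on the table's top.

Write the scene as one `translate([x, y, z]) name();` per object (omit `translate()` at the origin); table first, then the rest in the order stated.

table();
translate([272, -398, 0]) stool();
translate([272, 656, 0]) stool();
translate([-385, 129, 0]) stool();
translate([929, 129, 0]) stool();
translate([560, 96, 693]) open_box();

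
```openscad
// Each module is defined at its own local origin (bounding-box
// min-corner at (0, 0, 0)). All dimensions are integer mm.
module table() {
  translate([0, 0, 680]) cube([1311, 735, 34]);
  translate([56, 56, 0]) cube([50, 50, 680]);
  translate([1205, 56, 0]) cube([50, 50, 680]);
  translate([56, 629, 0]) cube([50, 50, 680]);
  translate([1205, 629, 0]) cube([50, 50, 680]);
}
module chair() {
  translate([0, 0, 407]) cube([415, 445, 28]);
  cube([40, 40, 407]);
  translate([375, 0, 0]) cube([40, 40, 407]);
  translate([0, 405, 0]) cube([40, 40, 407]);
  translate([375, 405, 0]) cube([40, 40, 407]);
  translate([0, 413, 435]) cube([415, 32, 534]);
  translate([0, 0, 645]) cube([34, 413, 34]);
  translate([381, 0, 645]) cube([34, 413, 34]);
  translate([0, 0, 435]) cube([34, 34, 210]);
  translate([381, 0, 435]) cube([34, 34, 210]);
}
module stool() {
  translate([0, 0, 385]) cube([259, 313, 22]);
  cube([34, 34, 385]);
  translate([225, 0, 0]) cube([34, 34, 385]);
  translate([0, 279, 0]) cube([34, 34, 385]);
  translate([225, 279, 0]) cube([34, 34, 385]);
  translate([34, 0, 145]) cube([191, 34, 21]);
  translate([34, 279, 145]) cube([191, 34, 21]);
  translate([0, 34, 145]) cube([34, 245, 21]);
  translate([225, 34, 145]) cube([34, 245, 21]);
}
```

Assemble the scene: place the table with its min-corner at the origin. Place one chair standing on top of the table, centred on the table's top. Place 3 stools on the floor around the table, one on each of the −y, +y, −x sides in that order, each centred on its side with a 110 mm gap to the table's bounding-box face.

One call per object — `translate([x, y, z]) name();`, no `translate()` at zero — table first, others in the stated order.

table();
translate([448, 145, 714]) chair();
translate([526, -423, 0]) stool();
translate([526, 845, 0]) stool();
translate([-369, 211, 0]) stool();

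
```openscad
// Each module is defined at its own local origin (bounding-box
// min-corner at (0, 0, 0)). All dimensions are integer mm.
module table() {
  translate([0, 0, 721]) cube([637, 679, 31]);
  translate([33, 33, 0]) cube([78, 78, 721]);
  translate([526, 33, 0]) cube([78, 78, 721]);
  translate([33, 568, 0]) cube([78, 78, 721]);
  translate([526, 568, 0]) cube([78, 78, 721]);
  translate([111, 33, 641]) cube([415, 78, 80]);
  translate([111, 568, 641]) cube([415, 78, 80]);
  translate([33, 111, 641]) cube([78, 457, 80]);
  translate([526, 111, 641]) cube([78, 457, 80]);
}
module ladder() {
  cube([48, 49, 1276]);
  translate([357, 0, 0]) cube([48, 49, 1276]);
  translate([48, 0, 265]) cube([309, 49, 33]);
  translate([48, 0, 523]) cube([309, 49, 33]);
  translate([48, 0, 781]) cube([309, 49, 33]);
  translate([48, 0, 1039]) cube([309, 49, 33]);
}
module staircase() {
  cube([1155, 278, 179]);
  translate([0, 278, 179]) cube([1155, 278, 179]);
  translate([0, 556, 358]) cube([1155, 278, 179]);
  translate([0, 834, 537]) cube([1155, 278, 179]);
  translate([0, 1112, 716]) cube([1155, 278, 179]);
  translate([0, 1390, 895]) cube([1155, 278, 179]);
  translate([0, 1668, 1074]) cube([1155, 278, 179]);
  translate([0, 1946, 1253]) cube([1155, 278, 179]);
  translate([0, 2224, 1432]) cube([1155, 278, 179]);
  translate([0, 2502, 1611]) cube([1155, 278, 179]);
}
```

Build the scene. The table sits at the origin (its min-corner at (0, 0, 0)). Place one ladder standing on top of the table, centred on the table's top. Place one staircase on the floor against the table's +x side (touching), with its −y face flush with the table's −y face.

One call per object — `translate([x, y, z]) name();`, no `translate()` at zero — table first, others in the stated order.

table();
translate([116, 315, 752]) ladder();
translate([637, 0, 0]) staircase();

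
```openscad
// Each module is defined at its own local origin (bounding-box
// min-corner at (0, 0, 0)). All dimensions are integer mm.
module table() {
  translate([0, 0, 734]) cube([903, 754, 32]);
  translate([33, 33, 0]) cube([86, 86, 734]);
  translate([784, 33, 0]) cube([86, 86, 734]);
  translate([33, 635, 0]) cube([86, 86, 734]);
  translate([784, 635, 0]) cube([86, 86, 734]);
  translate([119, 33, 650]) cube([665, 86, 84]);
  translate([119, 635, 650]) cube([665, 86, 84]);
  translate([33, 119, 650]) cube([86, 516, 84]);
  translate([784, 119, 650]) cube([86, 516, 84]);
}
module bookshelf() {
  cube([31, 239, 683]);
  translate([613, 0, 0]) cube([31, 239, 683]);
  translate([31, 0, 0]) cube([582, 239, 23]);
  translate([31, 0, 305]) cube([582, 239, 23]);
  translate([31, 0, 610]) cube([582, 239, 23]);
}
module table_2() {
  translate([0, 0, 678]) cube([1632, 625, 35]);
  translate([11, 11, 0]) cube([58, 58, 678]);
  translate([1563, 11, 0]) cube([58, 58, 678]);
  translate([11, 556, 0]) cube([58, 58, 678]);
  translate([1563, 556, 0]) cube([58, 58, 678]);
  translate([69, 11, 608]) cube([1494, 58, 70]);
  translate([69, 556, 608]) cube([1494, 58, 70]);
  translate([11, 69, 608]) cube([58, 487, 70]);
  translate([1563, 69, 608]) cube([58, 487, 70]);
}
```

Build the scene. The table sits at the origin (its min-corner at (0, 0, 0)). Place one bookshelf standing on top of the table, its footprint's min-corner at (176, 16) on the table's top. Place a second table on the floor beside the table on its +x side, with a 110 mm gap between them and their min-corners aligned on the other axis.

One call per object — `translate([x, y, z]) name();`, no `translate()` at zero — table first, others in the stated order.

table();
translate([176, 16, 766]) bookshelf();
translate([1013, 0, 0]) table_2();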